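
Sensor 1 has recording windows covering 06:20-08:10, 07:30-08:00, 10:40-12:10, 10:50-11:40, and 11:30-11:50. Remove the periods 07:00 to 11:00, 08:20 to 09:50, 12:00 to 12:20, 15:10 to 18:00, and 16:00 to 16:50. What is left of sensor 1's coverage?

06:20–07:00, 11:00–12:00

A, merged: 06:20–08:10, 10:40–12:10.
B, merged: 07:00–11:00, 12:00–12:20, 15:10–18:00.
06:20–08:10 with B removed leaves 06:20–07:00.
10:40–12:10 with B removed leaves 11:00–12:00.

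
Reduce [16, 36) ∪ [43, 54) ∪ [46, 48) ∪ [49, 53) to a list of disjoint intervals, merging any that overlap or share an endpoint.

[43, 54) is disjoint → start new block.
[46, 48) overlaps/touches [43, 54) → extend to [43, 54).
[49, 53) overlaps/touches [43, 54) → extend to [43, 54).

[16, 36) ∪ [43, 54)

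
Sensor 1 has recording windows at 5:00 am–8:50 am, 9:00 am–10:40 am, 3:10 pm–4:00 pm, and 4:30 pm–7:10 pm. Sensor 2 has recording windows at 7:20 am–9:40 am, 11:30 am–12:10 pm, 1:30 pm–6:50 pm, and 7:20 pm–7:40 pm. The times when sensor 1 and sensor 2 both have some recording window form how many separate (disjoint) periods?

4

A ∩ B = 7:20 am-8:50 am, 9:00 am-9:40 am, 3:10 pm-4:00 pm, 4:30 pm-6:50 pm.
That is 4 disjoint pieces.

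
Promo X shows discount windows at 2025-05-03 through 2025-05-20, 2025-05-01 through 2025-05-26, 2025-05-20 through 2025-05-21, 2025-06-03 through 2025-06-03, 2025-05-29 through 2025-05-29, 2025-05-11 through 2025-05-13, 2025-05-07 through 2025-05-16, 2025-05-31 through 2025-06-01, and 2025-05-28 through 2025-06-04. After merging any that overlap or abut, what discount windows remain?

2025-05-01 through 2025-05-26, 2025-05-28 through 2025-06-04

Sort by start: 2025-05-01 through 2025-05-26, 2025-05-03 through 2025-05-20, 2025-05-07 through 2025-05-16, 2025-05-11 through 2025-05-13, 2025-05-20 through 2025-05-21, 2025-05-28 through 2025-06-04, 2025-05-29 through 2025-05-29, 2025-05-31 through 2025-06-01, 2025-06-03 through 2025-06-03.
2025-05-03 through 2025-05-20 overlaps/touches 2025-05-01 through 2025-05-26 → extend to 2025-05-01 through 2025-05-26.
2025-05-07 through 2025-05-16 overlaps/touches 2025-05-01 through 2025-05-26 → extend to 2025-05-01 through 2025-05-26.
2025-05-11 through 2025-05-13 overlaps/touches 2025-05-01 through 2025-05-26 → extend to 2025-05-01 through 2025-05-26.
2025-05-20 through 2025-05-21 overlaps/touches 2025-05-01 through 2025-05-26 → extend to 2025-05-01 through 2025-05-26.
2025-05-28 through 2025-06-04 is disjoint → start new block.
2025-05-29 through 2025-05-29 overlaps/touches 2025-05-28 through 2025-06-04 → extend to 2025-05-28 through 2025-06-04.
2025-05-31 through 2025-06-01 overlaps/touches 2025-05-28 through 2025-06-04 → extend to 2025-05-28 through 2025-06-04.
2025-06-03 through 2025-06-03 overlaps/touches 2025-05-28 through 2025-06-04 → extend to 2025-05-28 through 2025-06-04.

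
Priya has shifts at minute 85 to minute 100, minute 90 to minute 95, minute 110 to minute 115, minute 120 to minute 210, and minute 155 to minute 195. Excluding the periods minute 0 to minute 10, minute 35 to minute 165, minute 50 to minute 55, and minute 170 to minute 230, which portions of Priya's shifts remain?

Merge the first list: minute 85 to minute 100, minute 110 to minute 115, minute 120 to minute 210.
Merge the second list: minute 0 to minute 10, minute 35 to minute 165, minute 170 to minute 230.
minute 85 to minute 100: entirely removed.
minute 110 to minute 115: entirely removed.
minute 120 to minute 210 \ B = minute 165 to minute 170.

minute 165 to minute 170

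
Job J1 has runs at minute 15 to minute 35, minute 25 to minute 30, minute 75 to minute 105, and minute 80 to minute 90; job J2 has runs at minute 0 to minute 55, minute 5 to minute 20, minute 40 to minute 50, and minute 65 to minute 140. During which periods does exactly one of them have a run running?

minute 0 to minute 15, minute 35 to minute 55, minute 65 to minute 75, minute 105 to minute 140

Merge the first list: minute 15 to minute 35, minute 75 to minute 105.
Merge the second list: minute 0 to minute 55, minute 65 to minute 140.
Only in the first: none.
Only in the second: minute 0 to minute 15, minute 35 to minute 55, minute 65 to minute 75, minute 105 to minute 140.
Together these are the periods covered by exactly one.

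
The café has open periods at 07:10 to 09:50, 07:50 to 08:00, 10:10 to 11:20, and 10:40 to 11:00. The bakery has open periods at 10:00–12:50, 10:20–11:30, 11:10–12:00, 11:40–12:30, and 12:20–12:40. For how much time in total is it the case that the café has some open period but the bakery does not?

2 h 40 min

First set merges to 07:10–09:50, 10:10–11:20.
Second set merges to 10:00–12:50.
A \ B = 07:10–09:50.
Total: 2 h 40 min.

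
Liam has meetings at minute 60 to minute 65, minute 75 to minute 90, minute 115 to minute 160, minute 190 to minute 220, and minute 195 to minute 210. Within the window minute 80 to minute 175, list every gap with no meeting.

minute 90 to minute 115, minute 160 to minute 175

Covered (merged): minute 60 to minute 65, minute 75 to minute 90, minute 115 to minute 160, minute 190 to minute 220.
Uncovered inside minute 80 to minute 175: minute 90 to minute 115, minute 160 to minute 175.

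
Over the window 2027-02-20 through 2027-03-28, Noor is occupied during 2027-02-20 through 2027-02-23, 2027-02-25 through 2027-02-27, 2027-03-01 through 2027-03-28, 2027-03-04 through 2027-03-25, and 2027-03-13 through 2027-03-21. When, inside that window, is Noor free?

2027-02-24 through 2027-02-24, 2027-02-28 through 2027-02-28

Covered (merged): 2027-02-20 through 2027-02-23, 2027-02-25 through 2027-02-27, 2027-03-01 through 2027-03-28.
Gaps within 2027-02-20 through 2027-03-28: 2027-02-24 through 2027-02-24, 2027-02-28 through 2027-02-28.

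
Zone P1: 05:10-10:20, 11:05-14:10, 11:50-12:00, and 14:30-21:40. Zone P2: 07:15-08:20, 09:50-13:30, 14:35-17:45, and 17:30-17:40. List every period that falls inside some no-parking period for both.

Merge the first list: 05:10–10:20, 11:05–14:10, 14:30–21:40.
Merge the second list: 07:15–08:20, 09:50–13:30, 14:35–17:45.
05:10–10:20 overlaps B on 07:15–08:20, 09:50–10:20.
11:05–14:10 overlaps B on 11:05–13:30.
14:30–21:40 overlaps B on 14:35–17:45.

07:15–08:20, 09:50–10:20, 11:05–13:30, 14:35–17:45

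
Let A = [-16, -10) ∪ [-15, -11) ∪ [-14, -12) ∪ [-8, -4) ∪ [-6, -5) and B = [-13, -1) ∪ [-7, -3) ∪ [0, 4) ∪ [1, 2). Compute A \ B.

A, merged: [-16, -10), [-8, -4).
B, merged: [-13, -1), [0, 4).
[-16, -10) minus B → [-16, -13).
[-8, -4): fully covered by B → removed.

[-16, -13)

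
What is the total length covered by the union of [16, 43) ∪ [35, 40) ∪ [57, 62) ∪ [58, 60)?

Merged: [16, 43), [57, 62).
Lengths: 27 + 5 = 32.

32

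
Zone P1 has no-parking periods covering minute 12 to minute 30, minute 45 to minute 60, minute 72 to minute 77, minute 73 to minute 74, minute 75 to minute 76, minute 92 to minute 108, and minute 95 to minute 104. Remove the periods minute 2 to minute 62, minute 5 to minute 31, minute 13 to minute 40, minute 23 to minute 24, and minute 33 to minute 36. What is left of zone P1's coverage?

minute 72 to minute 77, minute 92 to minute 108

Merge the first list: minute 12 to minute 30, minute 45 to minute 60, minute 72 to minute 77, minute 92 to minute 108.
Merge the second list: minute 2 to minute 62.
minute 12 to minute 30: fully covered by B → removed.
minute 45 to minute 60: fully covered by B → removed.
minute 72 to minute 77: no B overlap → unchanged.
minute 92 to minute 108: no B overlap → unchanged.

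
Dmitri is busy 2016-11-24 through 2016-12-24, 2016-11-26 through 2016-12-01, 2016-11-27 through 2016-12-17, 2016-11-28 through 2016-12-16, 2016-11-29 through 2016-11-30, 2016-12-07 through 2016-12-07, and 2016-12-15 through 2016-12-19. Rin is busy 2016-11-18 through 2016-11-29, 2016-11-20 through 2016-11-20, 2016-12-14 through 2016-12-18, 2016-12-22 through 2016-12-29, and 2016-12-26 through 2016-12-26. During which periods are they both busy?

A, merged: 2016-11-24 through 2016-12-24.
B, merged: 2016-11-18 through 2016-11-29, 2016-12-14 through 2016-12-18, 2016-12-22 through 2016-12-29.
2016-11-24 through 2016-12-24 overlaps B on 2016-11-24 through 2016-11-29, 2016-12-14 through 2016-12-18, 2016-12-22 through 2016-12-24.

2016-11-24 through 2016-11-29, 2016-12-14 through 2016-12-18, 2016-12-22 through 2016-12-24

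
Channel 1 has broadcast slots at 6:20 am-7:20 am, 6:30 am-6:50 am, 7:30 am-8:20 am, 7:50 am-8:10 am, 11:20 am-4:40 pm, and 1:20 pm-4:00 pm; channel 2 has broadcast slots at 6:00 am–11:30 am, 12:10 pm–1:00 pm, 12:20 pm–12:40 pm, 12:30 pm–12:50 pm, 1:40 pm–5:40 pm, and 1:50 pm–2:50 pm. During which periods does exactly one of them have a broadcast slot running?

A, merged: 6:20 am-7:20 am, 7:30 am-8:20 am, 11:20 am-4:40 pm.
B, merged: 6:00 am-11:30 am, 12:10 pm-1:00 pm, 1:40 pm-5:40 pm.
A but not B: 11:30 am-12:10 pm, 1:00 pm-1:40 pm.
B but not A: 6:00 am-6:20 am, 7:20 am-7:30 am, 8:20 am-11:20 am, 4:40 pm-5:40 pm.
Combining gives A △ B.

6:00 am-6:20 am, 7:20 am-7:30 am, 8:20 am-11:20 am, 11:30 am-12:10 pm, 1:00 pm-1:40 pm, 4:40 pm-5:40 pm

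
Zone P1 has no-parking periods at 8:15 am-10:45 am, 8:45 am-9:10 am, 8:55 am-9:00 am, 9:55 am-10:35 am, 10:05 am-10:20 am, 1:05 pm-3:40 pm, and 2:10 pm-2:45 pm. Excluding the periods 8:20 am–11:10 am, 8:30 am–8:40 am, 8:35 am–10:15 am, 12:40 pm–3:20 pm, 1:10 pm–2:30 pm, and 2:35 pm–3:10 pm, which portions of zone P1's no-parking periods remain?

8:15 am–8:20 am, 3:20 pm–3:40 pm

A, merged: 8:15 am–10:45 am, 1:05 pm–3:40 pm.
B, merged: 8:20 am–11:10 am, 12:40 pm–3:20 pm.
8:15 am–10:45 am \ B = 8:15 am–8:20 am.
1:05 pm–3:40 pm \ B = 3:20 pm–3:40 pm.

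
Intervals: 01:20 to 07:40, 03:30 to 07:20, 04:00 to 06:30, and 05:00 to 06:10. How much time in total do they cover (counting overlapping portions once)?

6 h 20 min

Merged: 01:20-07:40.
Length: 6 h 20 min.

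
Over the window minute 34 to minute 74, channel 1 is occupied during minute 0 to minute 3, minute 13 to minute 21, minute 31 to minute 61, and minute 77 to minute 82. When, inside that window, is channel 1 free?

After merging, the occupied span is minute 0 to minute 3, minute 13 to minute 21, minute 31 to minute 61, minute 77 to minute 82.
Gaps within minute 34 to minute 74: minute 61 to minute 74.

minute 61 to minute 74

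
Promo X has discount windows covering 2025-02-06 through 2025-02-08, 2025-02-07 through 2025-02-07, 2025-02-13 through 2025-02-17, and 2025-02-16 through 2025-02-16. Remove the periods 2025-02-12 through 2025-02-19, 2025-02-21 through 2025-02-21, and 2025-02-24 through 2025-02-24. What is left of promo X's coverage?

A, merged: 2025-02-06 through 2025-02-08, 2025-02-13 through 2025-02-17.
2025-02-06 through 2025-02-08: no B overlap → unchanged.
2025-02-13 through 2025-02-17: fully covered by B → removed.

2025-02-06 through 2025-02-08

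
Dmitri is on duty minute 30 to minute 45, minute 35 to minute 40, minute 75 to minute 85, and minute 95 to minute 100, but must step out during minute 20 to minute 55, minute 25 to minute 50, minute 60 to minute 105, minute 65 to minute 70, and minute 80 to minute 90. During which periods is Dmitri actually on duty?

none

First set merges to minute 30 to minute 45, minute 75 to minute 85, minute 95 to minute 100.
Second set merges to minute 20 to minute 55, minute 60 to minute 105.
minute 30 to minute 45: entirely removed.
minute 75 to minute 85: entirely removed.
minute 95 to minute 100: entirely removed.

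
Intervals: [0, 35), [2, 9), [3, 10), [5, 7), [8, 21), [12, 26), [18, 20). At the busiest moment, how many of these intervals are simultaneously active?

4

Sweep endpoints in order; track running count of active intervals.
Peak of 4 reached at 5.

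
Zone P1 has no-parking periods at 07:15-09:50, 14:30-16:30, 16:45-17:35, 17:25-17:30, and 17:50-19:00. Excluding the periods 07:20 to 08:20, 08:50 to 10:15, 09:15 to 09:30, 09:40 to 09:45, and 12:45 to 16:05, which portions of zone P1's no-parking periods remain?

Merge the first list: 07:15–09:50, 14:30–16:30, 16:45–17:35, 17:50–19:00.
Merge the second list: 07:20–08:20, 08:50–10:15, 12:45–16:05.
07:15–09:50 \ B = 07:15–07:20, 08:20–08:50.
14:30–16:30 \ B = 16:05–16:30.
16:45–17:35: nothing removed.
17:50–19:00: nothing removed.

07:15–07:20, 08:20–08:50, 16:05–16:30, 16:45–17:35, 17:50–19:00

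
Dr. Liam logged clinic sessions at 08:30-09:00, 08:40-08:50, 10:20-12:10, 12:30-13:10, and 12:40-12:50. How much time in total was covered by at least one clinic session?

Merged: 08:30–09:00, 10:20–12:10, 12:30–13:10.
Lengths: 30 min + 1 h 50 min + 40 min = 3 h.

3 h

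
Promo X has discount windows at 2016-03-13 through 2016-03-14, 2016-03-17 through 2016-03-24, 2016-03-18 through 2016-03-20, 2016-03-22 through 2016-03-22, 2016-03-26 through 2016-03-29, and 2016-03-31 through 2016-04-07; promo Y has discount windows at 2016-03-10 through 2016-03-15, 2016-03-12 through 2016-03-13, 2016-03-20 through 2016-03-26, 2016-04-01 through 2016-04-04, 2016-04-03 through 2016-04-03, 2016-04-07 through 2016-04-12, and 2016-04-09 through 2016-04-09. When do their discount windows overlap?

A, merged: 2016-03-13 through 2016-03-14, 2016-03-17 through 2016-03-24, 2016-03-26 through 2016-03-29, 2016-03-31 through 2016-04-07.
B, merged: 2016-03-10 through 2016-03-15, 2016-03-20 through 2016-03-26, 2016-04-01 through 2016-04-04, 2016-04-07 through 2016-04-12.
2016-03-13 through 2016-03-14 overlaps B on 2016-03-13 through 2016-03-14.
2016-03-17 through 2016-03-24 overlaps B on 2016-03-20 through 2016-03-24.
2016-03-26 through 2016-03-29 overlaps B on 2016-03-26 through 2016-03-26.
2016-03-31 through 2016-04-07 overlaps B on 2016-04-01 through 2016-04-04, 2016-04-07 through 2016-04-07.

2016-03-13 through 2016-03-14, 2016-03-20 through 2016-03-24, 2016-03-26 through 2016-03-26, 2016-04-01 through 2016-04-04, 2016-04-07 through 2016-04-07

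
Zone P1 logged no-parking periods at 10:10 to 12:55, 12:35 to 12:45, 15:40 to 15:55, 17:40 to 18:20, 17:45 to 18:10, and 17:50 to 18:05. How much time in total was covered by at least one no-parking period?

3 h 40 min

Merged: 10:10–12:55, 15:40–15:55, 17:40–18:20.
Lengths: 2 h 45 min + 15 min + 40 min = 3 h 40 min.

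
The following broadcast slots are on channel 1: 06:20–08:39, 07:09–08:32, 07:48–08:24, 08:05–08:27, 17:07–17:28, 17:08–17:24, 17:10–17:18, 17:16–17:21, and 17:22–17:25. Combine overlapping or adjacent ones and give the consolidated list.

07:09–08:32 overlaps/touches 06:20–08:39 → extend to 06:20–08:39.
07:48–08:24 overlaps/touches 06:20–08:39 → extend to 06:20–08:39.
08:05–08:27 overlaps/touches 06:20–08:39 → extend to 06:20–08:39.
17:07–17:28 is disjoint → start new block.
17:08–17:24 overlaps/touches 17:07–17:28 → extend to 17:07–17:28.
17:10–17:18 overlaps/touches 17:07–17:28 → extend to 17:07–17:28.
17:16–17:21 overlaps/touches 17:07–17:28 → extend to 17:07–17:28.
17:22–17:25 overlaps/touches 17:07–17:28 → extend to 17:07–17:28.

06:20–08:39, 17:07–17:28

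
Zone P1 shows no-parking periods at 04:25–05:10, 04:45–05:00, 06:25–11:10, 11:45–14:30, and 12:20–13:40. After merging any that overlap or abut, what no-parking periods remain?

04:25–05:10, 06:25–11:10, 11:45–14:30

04:45–05:00 overlaps/touches 04:25–05:10 → extend to 04:25–05:10.
06:25–11:10 is disjoint → start new block.
11:45–14:30 is disjoint → start new block.
12:20–13:40 overlaps/touches 11:45–14:30 → extend to 11:45–14:30.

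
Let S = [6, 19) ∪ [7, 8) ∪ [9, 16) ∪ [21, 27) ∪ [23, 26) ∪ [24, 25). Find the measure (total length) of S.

19

Merged: [6, 19), [21, 27).
Lengths: 13 + 6 = 19.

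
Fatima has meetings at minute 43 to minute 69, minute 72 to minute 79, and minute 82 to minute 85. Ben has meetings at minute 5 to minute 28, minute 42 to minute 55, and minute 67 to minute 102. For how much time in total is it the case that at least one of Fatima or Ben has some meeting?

A ∪ B = minute 5 to minute 28, minute 42 to minute 102.
Total: 23 minutes + 60 minutes = 83 minutes.

83 minutes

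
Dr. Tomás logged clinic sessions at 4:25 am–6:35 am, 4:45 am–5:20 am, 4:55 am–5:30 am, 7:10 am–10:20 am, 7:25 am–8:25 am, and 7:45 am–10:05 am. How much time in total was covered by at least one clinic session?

Merged: 4:25 am-6:35 am, 7:10 am-10:20 am.
Lengths: 2 h 10 min + 3 h 10 min = 5 h 20 min.

5 h 20 min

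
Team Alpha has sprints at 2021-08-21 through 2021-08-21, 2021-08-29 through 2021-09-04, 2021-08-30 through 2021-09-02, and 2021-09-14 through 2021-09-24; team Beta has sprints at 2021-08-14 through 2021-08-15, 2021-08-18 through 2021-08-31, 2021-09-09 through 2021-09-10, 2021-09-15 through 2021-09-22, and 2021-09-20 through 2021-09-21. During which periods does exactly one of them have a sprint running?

Merge the first list: 2021-08-21 through 2021-08-21, 2021-08-29 through 2021-09-04, 2021-09-14 through 2021-09-24.
Merge the second list: 2021-08-14 through 2021-08-15, 2021-08-18 through 2021-08-31, 2021-09-09 through 2021-09-10, 2021-09-15 through 2021-09-22.
Only in the first: 2021-09-01 through 2021-09-04, 2021-09-14 through 2021-09-14, 2021-09-23 through 2021-09-24.
Only in the second: 2021-08-14 through 2021-08-15, 2021-08-18 through 2021-08-20, 2021-08-22 through 2021-08-28, 2021-09-09 through 2021-09-10.
Together these are the periods covered by exactly one.

2021-08-14 through 2021-08-15, 2021-08-18 through 2021-08-20, 2021-08-22 through 2021-08-28, 2021-09-01 through 2021-09-04, 2021-09-09 through 2021-09-10, 2021-09-14 through 2021-09-14, 2021-09-23 through 2021-09-24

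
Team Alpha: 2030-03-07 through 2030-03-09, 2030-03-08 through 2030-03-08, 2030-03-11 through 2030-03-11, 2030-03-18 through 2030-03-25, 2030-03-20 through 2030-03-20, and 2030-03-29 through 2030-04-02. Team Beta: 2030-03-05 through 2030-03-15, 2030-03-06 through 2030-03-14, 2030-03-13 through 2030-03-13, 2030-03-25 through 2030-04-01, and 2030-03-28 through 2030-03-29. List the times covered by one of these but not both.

2030-03-05 through 2030-03-06, 2030-03-10 through 2030-03-10, 2030-03-12 through 2030-03-15, 2030-03-18 through 2030-03-24, 2030-03-26 through 2030-03-28, 2030-04-02 through 2030-04-02

First set merges to 2030-03-07 through 2030-03-09, 2030-03-11 through 2030-03-11, 2030-03-18 through 2030-03-25, 2030-03-29 through 2030-04-02.
Second set merges to 2030-03-05 through 2030-03-15, 2030-03-25 through 2030-04-01.
Only in the first: 2030-03-18 through 2030-03-24, 2030-04-02 through 2030-04-02.
Only in the second: 2030-03-05 through 2030-03-06, 2030-03-10 through 2030-03-10, 2030-03-12 through 2030-03-15, 2030-03-26 through 2030-03-28.
Together these are the periods covered by exactly one.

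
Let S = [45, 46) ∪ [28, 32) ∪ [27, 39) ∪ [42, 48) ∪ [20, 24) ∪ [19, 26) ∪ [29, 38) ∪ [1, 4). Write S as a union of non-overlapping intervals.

Sort by start: [1, 4), [19, 26), [20, 24), [27, 39), [28, 32), [29, 38), [42, 48), [45, 46).
[19, 26) is disjoint → start new block.
[20, 24) overlaps/touches [19, 26) → extend to [19, 26).
[27, 39) is disjoint → start new block.
[28, 32) overlaps/touches [27, 39) → extend to [27, 39).
[29, 38) overlaps/touches [27, 39) → extend to [27, 39).
[42, 48) is disjoint → start new block.
[45, 46) overlaps/touches [42, 48) → extend to [42, 48).

[1, 4) ∪ [19, 26) ∪ [27, 39) ∪ [42, 48)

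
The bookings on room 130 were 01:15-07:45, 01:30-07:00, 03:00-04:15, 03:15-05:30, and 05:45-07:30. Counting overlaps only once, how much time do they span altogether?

Merged: 01:15–07:45.
Length: 6 h 30 min.

6 h 30 min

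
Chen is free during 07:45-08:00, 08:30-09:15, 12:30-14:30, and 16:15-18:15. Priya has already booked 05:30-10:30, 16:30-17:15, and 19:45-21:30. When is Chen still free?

12:30-14:30, 16:15-16:30, 17:15-18:15

07:45-08:00: entirely removed.
08:30-09:15: entirely removed.
12:30-14:30: nothing removed.
16:15-18:15 \ B = 16:15-16:30, 17:15-18:15.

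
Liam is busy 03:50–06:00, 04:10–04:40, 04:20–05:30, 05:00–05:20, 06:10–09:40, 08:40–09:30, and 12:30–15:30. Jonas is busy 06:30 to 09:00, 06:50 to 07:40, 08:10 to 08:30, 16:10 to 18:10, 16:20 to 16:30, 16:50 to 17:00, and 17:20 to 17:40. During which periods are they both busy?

A, merged: 03:50–06:00, 06:10–09:40, 12:30–15:30.
B, merged: 06:30–09:00, 16:10–18:10.
03:50–06:00 meets no B interval.
06:10–09:40 ∩ B → 06:30–09:00.
12:30–15:30 meets no B interval.

06:30–09:00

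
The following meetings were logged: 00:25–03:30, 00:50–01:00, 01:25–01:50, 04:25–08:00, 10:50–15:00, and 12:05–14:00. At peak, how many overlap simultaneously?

2

Sweep endpoints in order; track running count of active intervals.
Peak of 2 reached at 00:50.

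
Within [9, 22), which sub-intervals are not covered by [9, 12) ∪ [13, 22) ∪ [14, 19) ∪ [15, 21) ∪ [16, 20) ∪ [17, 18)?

Covered (merged): [9, 12), [13, 22).
Complement within [9, 22): [12, 13).

[12, 13)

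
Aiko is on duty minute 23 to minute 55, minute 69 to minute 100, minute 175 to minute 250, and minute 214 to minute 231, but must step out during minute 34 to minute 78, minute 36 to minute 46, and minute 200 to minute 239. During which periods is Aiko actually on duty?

First set merges to minute 23 to minute 55, minute 69 to minute 100, minute 175 to minute 250.
Second set merges to minute 34 to minute 78, minute 200 to minute 239.
minute 23 to minute 55 with B removed leaves minute 23 to minute 34.
minute 69 to minute 100 with B removed leaves minute 78 to minute 100.
minute 175 to minute 250 with B removed leaves minute 175 to minute 200, minute 239 to minute 250.

minute 23 to minute 34, minute 78 to minute 100, minute 175 to minute 200, minute 239 to minute 250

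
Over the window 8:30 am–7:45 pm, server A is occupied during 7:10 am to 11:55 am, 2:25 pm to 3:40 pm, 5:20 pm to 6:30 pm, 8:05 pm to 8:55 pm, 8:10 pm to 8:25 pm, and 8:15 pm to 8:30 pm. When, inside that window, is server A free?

11:55 am–2:25 pm, 3:40 pm–5:20 pm, 6:30 pm–7:45 pm

After merging, the occupied span is 7:10 am–11:55 am, 2:25 pm–3:40 pm, 5:20 pm–6:30 pm, 8:05 pm–8:55 pm.
Uncovered inside 8:30 am–7:45 pm: 11:55 am–2:25 pm, 3:40 pm–5:20 pm, 6:30 pm–7:45 pm.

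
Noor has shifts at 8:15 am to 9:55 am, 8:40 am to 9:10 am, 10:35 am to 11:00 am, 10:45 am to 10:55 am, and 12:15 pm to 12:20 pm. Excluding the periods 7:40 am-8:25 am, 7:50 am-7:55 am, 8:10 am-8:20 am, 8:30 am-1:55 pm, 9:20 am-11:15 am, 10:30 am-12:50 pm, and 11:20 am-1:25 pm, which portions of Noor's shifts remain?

8:25 am-8:30 am

A, merged: 8:15 am-9:55 am, 10:35 am-11:00 am, 12:15 pm-12:20 pm.
B, merged: 7:40 am-8:25 am, 8:30 am-1:55 pm.
8:15 am-9:55 am with B removed leaves 8:25 am-8:30 am.
10:35 am-11:00 am lies entirely inside B → drops out.
12:15 pm-12:20 pm lies entirely inside B → drops out.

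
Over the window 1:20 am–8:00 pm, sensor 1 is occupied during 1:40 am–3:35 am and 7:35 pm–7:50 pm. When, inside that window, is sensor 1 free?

1:20 am–1:40 am, 3:35 am–7:35 pm, 7:50 pm–8:00 pm

The merged coverage is 1:40 am–3:35 am, 7:35 pm–7:50 pm.
Uncovered inside 1:20 am–8:00 pm: 1:20 am–1:40 am, 3:35 am–7:35 pm, 7:50 pm–8:00 pm.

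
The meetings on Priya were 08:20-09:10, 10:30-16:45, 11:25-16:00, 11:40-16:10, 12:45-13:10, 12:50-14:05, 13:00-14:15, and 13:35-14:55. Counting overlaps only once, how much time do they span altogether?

7 h 5 min

Merged: 08:20-09:10, 10:30-16:45.
Lengths: 50 min + 6 h 15 min = 7 h 5 min.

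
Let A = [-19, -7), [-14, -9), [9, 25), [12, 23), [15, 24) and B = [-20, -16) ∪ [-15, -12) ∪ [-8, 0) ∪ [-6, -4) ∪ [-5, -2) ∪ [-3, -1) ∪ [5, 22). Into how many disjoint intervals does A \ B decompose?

3

First set merges to [-19, -7), [9, 25).
Second set merges to [-20, -16), [-15, -12), [-8, 0), [5, 22).
A \ B = [-16, -15), [-12, -8), [22, 25).
That is 3 disjoint pieces.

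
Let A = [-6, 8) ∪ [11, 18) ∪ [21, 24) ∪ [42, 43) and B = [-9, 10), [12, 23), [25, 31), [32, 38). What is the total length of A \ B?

A \ B = [11, 12), [23, 24), [42, 43).
Total: 1 + 1 + 1 = 3.

3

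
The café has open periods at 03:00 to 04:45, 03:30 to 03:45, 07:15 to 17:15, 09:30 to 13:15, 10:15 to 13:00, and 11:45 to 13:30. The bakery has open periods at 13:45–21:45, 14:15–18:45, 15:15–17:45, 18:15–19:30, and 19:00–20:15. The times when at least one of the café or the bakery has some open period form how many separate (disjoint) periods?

2

First set merges to 03:00-04:45, 07:15-17:15.
Second set merges to 13:45-21:45.
A ∪ B = 03:00-04:45, 07:15-21:45.
That is 2 disjoint pieces.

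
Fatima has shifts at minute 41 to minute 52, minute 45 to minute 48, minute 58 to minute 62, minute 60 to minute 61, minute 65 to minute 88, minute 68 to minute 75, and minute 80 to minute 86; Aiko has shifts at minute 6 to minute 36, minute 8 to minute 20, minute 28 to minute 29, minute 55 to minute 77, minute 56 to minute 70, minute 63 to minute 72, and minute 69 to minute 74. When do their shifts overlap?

Merge the first list: minute 41 to minute 52, minute 58 to minute 62, minute 65 to minute 88.
Merge the second list: minute 6 to minute 36, minute 55 to minute 77.
minute 41 to minute 52: no overlap with the second set.
minute 58 to minute 62 meets the second set on minute 58 to minute 62.
minute 65 to minute 88 meets the second set on minute 65 to minute 77.

minute 58 to minute 62, minute 65 to minute 77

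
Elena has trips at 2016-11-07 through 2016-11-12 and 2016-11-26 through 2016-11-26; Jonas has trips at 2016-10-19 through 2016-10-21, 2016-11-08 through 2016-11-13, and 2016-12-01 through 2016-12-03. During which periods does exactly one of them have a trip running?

Only in the first: 2016-11-07 through 2016-11-07, 2016-11-26 through 2016-11-26.
Only in the second: 2016-10-19 through 2016-10-21, 2016-11-13 through 2016-11-13, 2016-12-01 through 2016-12-03.
Together these are the periods covered by exactly one.

2016-10-19 through 2016-10-21, 2016-11-07 through 2016-11-07, 2016-11-13 through 2016-11-13, 2016-11-26 through 2016-11-26, 2016-12-01 through 2016-12-03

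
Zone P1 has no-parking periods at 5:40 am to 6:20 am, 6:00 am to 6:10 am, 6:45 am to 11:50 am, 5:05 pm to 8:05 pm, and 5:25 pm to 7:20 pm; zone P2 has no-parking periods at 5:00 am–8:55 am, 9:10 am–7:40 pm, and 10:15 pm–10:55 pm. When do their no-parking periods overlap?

A, merged: 5:40 am-6:20 am, 6:45 am-11:50 am, 5:05 pm-8:05 pm.
5:40 am-6:20 am overlaps B on 5:40 am-6:20 am.
6:45 am-11:50 am overlaps B on 6:45 am-8:55 am, 9:10 am-11:50 am.
5:05 pm-8:05 pm overlaps B on 5:05 pm-7:40 pm.

5:40 am-6:20 am, 6:45 am-8:55 am, 9:10 am-11:50 am, 5:05 pm-7:40 pm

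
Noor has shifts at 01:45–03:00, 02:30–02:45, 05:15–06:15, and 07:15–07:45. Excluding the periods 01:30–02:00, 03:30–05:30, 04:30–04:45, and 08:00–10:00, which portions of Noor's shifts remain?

02:00–03:00, 05:30–06:15, 07:15–07:45

Merge the first list: 01:45–03:00, 05:15–06:15, 07:15–07:45.
Merge the second list: 01:30–02:00, 03:30–05:30, 08:00–10:00.
01:45–03:00 minus B → 02:00–03:00.
05:15–06:15 minus B → 05:30–06:15.
07:15–07:45: no B overlap → unchanged.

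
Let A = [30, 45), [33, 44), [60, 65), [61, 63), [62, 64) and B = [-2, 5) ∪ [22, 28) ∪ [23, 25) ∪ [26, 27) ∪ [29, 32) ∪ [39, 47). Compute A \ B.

First set merges to [30, 45), [60, 65).
Second set merges to [-2, 5), [22, 28), [29, 32), [39, 47).
[30, 45) \ B = [32, 39).
[60, 65): nothing removed.

[32, 39) ∪ [60, 65)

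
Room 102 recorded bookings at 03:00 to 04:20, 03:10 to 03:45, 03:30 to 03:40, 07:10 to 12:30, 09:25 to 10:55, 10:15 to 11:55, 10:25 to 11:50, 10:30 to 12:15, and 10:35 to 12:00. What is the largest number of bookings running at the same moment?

Sweep endpoints in order; track running count of active intervals.
Peak of 6 reached at 10:35.

6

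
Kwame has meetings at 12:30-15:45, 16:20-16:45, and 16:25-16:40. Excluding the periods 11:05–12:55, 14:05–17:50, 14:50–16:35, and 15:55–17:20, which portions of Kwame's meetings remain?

First set merges to 12:30–15:45, 16:20–16:45.
Second set merges to 11:05–12:55, 14:05–17:50.
12:30–15:45 \ B = 12:55–14:05.
16:20–16:45: entirely removed.

12:55–14:05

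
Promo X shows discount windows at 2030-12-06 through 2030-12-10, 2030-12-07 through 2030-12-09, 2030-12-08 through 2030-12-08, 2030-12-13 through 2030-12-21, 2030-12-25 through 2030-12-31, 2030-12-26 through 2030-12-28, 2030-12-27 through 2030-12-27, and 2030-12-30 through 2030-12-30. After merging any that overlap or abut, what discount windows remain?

2030-12-07 through 2030-12-09 overlaps/touches 2030-12-06 through 2030-12-10 → extend to 2030-12-06 through 2030-12-10.
2030-12-08 through 2030-12-08 overlaps/touches 2030-12-06 through 2030-12-10 → extend to 2030-12-06 through 2030-12-10.
2030-12-13 through 2030-12-21 is disjoint → start new block.
2030-12-25 through 2030-12-31 is disjoint → start new block.
2030-12-26 through 2030-12-28 overlaps/touches 2030-12-25 through 2030-12-31 → extend to 2030-12-25 through 2030-12-31.
2030-12-27 through 2030-12-27 overlaps/touches 2030-12-25 through 2030-12-31 → extend to 2030-12-25 through 2030-12-31.
2030-12-30 through 2030-12-30 overlaps/touches 2030-12-25 through 2030-12-31 → extend to 2030-12-25 through 2030-12-31.

2030-12-06 through 2030-12-10, 2030-12-13 through 2030-12-21, 2030-12-25 through 2030-12-31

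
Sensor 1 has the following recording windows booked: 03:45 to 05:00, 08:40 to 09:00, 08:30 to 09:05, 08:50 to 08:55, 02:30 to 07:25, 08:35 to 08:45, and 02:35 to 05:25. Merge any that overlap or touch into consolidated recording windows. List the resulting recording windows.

02:30–07:25, 08:30–09:05

Sort by start: 02:30–07:25, 02:35–05:25, 03:45–05:00, 08:30–09:05, 08:35–08:45, 08:40–09:00, 08:50–08:55.
02:35–05:25 overlaps/touches 02:30–07:25 → extend to 02:30–07:25.
03:45–05:00 overlaps/touches 02:30–07:25 → extend to 02:30–07:25.
08:30–09:05 is disjoint → start new block.
08:35–08:45 overlaps/touches 08:30–09:05 → extend to 08:30–09:05.
08:40–09:00 overlaps/touches 08:30–09:05 → extend to 08:30–09:05.
08:50–08:55 overlaps/touches 08:30–09:05 → extend to 08:30–09:05.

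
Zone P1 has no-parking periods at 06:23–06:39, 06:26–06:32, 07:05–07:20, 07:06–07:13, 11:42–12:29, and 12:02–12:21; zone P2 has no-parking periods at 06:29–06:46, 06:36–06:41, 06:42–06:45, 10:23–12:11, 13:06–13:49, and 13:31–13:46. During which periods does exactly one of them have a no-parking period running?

06:23–06:29, 06:39–06:46, 07:05–07:20, 10:23–11:42, 12:11–12:29, 13:06–13:49

A, merged: 06:23–06:39, 07:05–07:20, 11:42–12:29.
B, merged: 06:29–06:46, 10:23–12:11, 13:06–13:49.
A but not B: 06:23–06:29, 07:05–07:20, 12:11–12:29.
B but not A: 06:39–06:46, 10:23–11:42, 13:06–13:49.
Combining gives A △ B.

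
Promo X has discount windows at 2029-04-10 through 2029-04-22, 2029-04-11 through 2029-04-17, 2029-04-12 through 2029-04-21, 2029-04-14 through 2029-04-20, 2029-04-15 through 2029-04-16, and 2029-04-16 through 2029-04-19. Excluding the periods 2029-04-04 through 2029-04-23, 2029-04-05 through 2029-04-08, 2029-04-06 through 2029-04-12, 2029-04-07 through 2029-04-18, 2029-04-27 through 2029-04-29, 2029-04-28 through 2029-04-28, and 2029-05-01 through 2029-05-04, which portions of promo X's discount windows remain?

none

A, merged: 2029-04-10 through 2029-04-22.
B, merged: 2029-04-04 through 2029-04-23, 2029-04-27 through 2029-04-29, 2029-05-01 through 2029-05-04.
2029-04-10 through 2029-04-22 lies entirely inside B → drops out.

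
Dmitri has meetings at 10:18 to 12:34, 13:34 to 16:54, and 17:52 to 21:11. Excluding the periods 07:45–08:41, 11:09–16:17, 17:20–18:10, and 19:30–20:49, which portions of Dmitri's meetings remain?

10:18–11:09, 16:17–16:54, 18:10–19:30, 20:49–21:11

10:18–12:34 \ B = 10:18–11:09.
13:34–16:54 \ B = 16:17–16:54.
17:52–21:11 \ B = 18:10–19:30, 20:49–21:11.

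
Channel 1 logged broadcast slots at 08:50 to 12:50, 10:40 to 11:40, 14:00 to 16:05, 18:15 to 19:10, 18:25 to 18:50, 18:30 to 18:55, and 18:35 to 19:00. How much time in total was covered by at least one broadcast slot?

7 h

Merged: 08:50–12:50, 14:00–16:05, 18:15–19:10.
Lengths: 4 h + 2 h 5 min + 55 min = 7 h.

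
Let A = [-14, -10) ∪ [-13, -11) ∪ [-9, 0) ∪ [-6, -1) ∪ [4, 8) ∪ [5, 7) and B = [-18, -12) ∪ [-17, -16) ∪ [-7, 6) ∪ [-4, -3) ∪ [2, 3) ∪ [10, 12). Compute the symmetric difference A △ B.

Merge the first list: [-14, -10), [-9, 0), [4, 8).
Merge the second list: [-18, -12), [-7, 6), [10, 12).
A \ B = [-12, -10), [-9, -7), [6, 8).
B \ A = [-18, -14), [0, 4), [10, 12).
Union of the two gives the symmetric difference.

[-18, -14) ∪ [-12, -10) ∪ [-9, -7) ∪ [0, 4) ∪ [6, 8) ∪ [10, 12)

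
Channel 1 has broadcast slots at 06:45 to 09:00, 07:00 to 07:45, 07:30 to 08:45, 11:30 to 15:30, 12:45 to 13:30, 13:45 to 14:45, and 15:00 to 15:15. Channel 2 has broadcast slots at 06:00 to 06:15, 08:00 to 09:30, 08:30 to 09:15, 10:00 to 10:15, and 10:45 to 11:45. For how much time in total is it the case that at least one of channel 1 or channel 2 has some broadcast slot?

A, merged: 06:45–09:00, 11:30–15:30.
B, merged: 06:00–06:15, 08:00–09:30, 10:00–10:15, 10:45–11:45.
A ∪ B = 06:00–06:15, 06:45–09:30, 10:00–10:15, 10:45–15:30.
Total: 15 min + 2 h 45 min + 15 min + 4 h 45 min = 8 h.

8 h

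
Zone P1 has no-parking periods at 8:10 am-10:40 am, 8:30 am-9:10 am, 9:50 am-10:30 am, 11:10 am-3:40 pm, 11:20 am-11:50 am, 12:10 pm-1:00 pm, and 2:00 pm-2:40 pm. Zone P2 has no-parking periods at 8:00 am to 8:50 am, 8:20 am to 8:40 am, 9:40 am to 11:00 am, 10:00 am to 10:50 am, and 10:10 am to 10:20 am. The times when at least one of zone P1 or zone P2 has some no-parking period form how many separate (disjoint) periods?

First set merges to 8:10 am–10:40 am, 11:10 am–3:40 pm.
Second set merges to 8:00 am–8:50 am, 9:40 am–11:00 am.
A ∪ B = 8:00 am–11:00 am, 11:10 am–3:40 pm.
That is 2 disjoint pieces.

2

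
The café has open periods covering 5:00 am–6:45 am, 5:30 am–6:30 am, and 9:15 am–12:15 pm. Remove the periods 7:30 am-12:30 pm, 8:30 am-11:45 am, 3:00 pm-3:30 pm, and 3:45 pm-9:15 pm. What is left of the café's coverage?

5:00 am-6:45 am

First set merges to 5:00 am-6:45 am, 9:15 am-12:15 pm.
Second set merges to 7:30 am-12:30 pm, 3:00 pm-3:30 pm, 3:45 pm-9:15 pm.
5:00 am-6:45 am: no B overlap → unchanged.
9:15 am-12:15 pm: fully covered by B → removed.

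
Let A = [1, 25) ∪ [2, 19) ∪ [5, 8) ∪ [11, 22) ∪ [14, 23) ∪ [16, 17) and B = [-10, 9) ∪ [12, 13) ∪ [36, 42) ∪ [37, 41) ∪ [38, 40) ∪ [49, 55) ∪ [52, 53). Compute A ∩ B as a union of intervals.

[1, 9) ∪ [12, 13)

Merge the first list: [1, 25).
Merge the second list: [-10, 9), [12, 13), [36, 42), [49, 55).
[1, 25) overlaps B on [1, 9), [12, 13).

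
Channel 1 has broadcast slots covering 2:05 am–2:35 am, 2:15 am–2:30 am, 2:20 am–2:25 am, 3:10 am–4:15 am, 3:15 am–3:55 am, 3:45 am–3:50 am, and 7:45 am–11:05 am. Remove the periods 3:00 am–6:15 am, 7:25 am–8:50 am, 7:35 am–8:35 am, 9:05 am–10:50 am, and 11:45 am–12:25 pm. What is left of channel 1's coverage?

A, merged: 2:05 am-2:35 am, 3:10 am-4:15 am, 7:45 am-11:05 am.
B, merged: 3:00 am-6:15 am, 7:25 am-8:50 am, 9:05 am-10:50 am, 11:45 am-12:25 pm.
2:05 am-2:35 am: nothing removed.
3:10 am-4:15 am: entirely removed.
7:45 am-11:05 am \ B = 8:50 am-9:05 am, 10:50 am-11:05 am.

2:05 am-2:35 am, 8:50 am-9:05 am, 10:50 am-11:05 am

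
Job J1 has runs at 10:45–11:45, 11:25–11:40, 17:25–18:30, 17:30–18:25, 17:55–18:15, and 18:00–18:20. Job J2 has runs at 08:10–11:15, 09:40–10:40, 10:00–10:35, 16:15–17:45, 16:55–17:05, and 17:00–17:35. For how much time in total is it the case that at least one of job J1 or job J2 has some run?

First set merges to 10:45–11:45, 17:25–18:30.
Second set merges to 08:10–11:15, 16:15–17:45.
A ∪ B = 08:10–11:45, 16:15–18:30.
Total: 3 h 35 min + 2 h 15 min = 5 h 50 min.

5 h 50 min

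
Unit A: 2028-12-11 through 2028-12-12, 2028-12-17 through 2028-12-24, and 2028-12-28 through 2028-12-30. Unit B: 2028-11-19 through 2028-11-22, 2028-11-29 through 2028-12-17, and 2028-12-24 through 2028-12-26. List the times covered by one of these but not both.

2028-11-19 through 2028-11-22, 2028-11-29 through 2028-12-10, 2028-12-13 through 2028-12-16, 2028-12-18 through 2028-12-23, 2028-12-25 through 2028-12-26, 2028-12-28 through 2028-12-30

A but not B: 2028-12-18 through 2028-12-23, 2028-12-28 through 2028-12-30.
B but not A: 2028-11-19 through 2028-11-22, 2028-11-29 through 2028-12-10, 2028-12-13 through 2028-12-16, 2028-12-25 through 2028-12-26.
Combining gives A △ B.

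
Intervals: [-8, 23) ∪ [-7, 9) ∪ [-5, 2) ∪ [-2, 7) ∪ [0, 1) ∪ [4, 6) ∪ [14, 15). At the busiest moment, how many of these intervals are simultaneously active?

5

Sweep endpoints in order; track running count of active intervals.
Peak of 5 reached at 0.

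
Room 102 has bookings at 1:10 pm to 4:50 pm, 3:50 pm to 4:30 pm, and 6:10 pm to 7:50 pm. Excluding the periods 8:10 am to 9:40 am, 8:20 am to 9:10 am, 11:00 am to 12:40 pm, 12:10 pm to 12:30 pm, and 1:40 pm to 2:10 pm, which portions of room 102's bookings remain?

1:10 pm–1:40 pm, 2:10 pm–4:50 pm, 6:10 pm–7:50 pm

Merge the first list: 1:10 pm–4:50 pm, 6:10 pm–7:50 pm.
Merge the second list: 8:10 am–9:40 am, 11:00 am–12:40 pm, 1:40 pm–2:10 pm.
1:10 pm–4:50 pm with B removed leaves 1:10 pm–1:40 pm, 2:10 pm–4:50 pm.
6:10 pm–7:50 pm is untouched.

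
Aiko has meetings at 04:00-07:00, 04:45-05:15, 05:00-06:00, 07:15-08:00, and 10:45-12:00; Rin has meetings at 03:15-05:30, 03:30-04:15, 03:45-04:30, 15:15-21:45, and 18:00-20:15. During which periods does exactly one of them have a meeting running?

03:15–04:00, 05:30–07:00, 07:15–08:00, 10:45–12:00, 15:15–21:45

Merge the first list: 04:00–07:00, 07:15–08:00, 10:45–12:00.
Merge the second list: 03:15–05:30, 15:15–21:45.
Only in the first: 05:30–07:00, 07:15–08:00, 10:45–12:00.
Only in the second: 03:15–04:00, 15:15–21:45.
Together these are the periods covered by exactly one.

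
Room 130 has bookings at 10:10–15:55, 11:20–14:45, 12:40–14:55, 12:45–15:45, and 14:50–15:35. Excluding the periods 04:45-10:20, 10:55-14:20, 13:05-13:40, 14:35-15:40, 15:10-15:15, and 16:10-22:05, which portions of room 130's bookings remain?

10:20-10:55, 14:20-14:35, 15:40-15:55

A, merged: 10:10-15:55.
B, merged: 04:45-10:20, 10:55-14:20, 14:35-15:40, 16:10-22:05.
10:10-15:55 \ B = 10:20-10:55, 14:20-14:35, 15:40-15:55.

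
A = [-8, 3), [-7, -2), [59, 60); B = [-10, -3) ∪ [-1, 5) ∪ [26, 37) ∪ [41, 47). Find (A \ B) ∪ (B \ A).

[-10, -8) ∪ [-3, -1) ∪ [3, 5) ∪ [26, 37) ∪ [41, 47) ∪ [59, 60)

A, merged: [-8, 3), [59, 60).
A \ B = [-3, -1), [59, 60).
B \ A = [-10, -8), [3, 5), [26, 37), [41, 47).
Union of the two gives the symmetric difference.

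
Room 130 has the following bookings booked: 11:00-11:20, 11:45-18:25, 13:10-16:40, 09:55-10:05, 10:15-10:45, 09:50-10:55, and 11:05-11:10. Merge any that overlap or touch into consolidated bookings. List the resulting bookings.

09:50–10:55, 11:00–11:20, 11:45–18:25

Sort by start: 09:50–10:55, 09:55–10:05, 10:15–10:45, 11:00–11:20, 11:05–11:10, 11:45–18:25, 13:10–16:40.
09:55–10:05 overlaps/touches 09:50–10:55 → extend to 09:50–10:55.
10:15–10:45 overlaps/touches 09:50–10:55 → extend to 09:50–10:55.
11:00–11:20 is disjoint → start new block.
11:05–11:10 overlaps/touches 11:00–11:20 → extend to 11:00–11:20.
11:45–18:25 is disjoint → start new block.
13:10–16:40 overlaps/touches 11:45–18:25 → extend to 11:45–18:25.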